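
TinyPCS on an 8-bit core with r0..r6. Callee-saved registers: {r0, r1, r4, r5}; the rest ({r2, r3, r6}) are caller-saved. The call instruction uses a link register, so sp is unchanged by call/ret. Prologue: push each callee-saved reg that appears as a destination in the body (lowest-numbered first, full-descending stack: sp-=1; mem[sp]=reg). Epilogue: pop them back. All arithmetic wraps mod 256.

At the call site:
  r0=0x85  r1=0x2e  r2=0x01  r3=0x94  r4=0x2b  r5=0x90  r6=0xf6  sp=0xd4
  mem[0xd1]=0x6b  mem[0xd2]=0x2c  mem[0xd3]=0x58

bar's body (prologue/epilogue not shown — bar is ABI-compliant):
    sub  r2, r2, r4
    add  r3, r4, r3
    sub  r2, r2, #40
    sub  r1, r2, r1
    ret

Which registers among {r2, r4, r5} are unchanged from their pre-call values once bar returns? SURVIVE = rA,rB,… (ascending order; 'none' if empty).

SURVIVE = r4,r5

prologue: push r1 -> mem[0xd3]=0x2e, sp=0xd3
body[0] sub  r2, r2, r4 -> r2=0xd6
body[1] add  r3, r4, r3 -> r3=0xbf
body[2] sub  r2, r2, #40 -> r2=0xae
body[3] sub  r1, r2, r1 -> r1=0x80
epilogue: pop r1=0x2e, sp=0xd4
r2: caller-saved, written=True
r4: callee-saved, written=False
r5: callee-saved, written=False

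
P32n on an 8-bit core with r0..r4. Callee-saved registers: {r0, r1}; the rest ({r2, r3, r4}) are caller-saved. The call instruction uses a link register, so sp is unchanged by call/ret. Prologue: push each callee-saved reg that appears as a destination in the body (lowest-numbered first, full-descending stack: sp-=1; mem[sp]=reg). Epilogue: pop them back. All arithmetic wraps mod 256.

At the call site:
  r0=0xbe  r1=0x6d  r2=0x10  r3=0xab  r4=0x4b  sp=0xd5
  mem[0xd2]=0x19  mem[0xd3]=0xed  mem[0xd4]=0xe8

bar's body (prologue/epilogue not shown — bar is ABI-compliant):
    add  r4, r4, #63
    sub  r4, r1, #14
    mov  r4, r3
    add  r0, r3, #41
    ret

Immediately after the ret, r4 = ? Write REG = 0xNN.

REG = 0xab

prologue: push r0 -> mem[0xd4]=0xbe, sp=0xd4
body[0] add  r4, r4, #63 -> r4=0x8a
body[1] sub  r4, r1, #14 -> r4=0x5f
body[2] mov  r4, r3 -> r4=0xab
body[3] add  r0, r3, #41 -> r0=0xd4
epilogue: pop r0=0xbe, sp=0xd5
r4 is caller-saved -> body value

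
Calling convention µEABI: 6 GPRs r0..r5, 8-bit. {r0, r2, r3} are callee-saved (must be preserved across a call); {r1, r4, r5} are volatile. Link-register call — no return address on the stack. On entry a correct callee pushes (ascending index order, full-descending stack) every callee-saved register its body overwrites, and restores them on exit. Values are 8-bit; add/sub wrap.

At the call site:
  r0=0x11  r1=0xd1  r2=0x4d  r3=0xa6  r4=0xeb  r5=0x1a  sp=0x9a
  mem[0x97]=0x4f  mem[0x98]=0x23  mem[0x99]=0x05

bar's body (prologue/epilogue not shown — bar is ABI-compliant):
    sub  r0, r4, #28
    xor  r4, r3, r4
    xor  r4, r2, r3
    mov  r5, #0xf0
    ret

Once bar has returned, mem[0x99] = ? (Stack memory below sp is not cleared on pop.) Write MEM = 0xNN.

prologue: push r0 -> mem[0x99]=0x11, sp=0x99
body[0] sub  r0, r4, #28 -> r0=0xcf
body[1] xor  r4, r3, r4 -> r4=0x4d
body[2] xor  r4, r2, r3 -> r4=0xeb
body[3] mov  r5, #0xf0 -> r5=0xf0
epilogue: pop r0=0x11, sp=0x9a
prologue pushed ['r0'] at ['0x99']

MEM = 0x11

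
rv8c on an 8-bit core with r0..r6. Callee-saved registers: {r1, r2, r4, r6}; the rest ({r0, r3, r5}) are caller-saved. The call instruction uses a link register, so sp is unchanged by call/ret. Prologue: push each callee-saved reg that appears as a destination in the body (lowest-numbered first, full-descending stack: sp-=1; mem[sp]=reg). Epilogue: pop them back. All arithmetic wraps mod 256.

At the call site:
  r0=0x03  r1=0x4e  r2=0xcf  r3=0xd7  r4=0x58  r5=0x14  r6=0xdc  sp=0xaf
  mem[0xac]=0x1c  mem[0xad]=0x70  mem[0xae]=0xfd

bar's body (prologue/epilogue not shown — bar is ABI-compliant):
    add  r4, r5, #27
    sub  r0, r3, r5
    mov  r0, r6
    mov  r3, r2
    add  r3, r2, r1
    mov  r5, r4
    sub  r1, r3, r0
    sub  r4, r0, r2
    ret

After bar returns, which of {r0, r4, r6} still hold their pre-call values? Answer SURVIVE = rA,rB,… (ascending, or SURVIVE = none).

prologue: push r1 -> mem[0xae]=0x4e, sp=0xae
prologue: push r4 -> mem[0xad]=0x58, sp=0xad
body[0] add  r4, r5, #27 -> r4=0x2f
body[1] sub  r0, r3, r5 -> r0=0xc3
body[2] mov  r0, r6 -> r0=0xdc
body[3] mov  r3, r2 -> r3=0xcf
body[4] add  r3, r2, r1 -> r3=0x1d
body[5] mov  r5, r4 -> r5=0x2f
body[6] sub  r1, r3, r0 -> r1=0x41
body[7] sub  r4, r0, r2 -> r4=0x0d
epilogue: pop r4=0x58, sp=0xae
epilogue: pop r1=0x4e, sp=0xaf
r0: caller-saved, written=True
r4: callee-saved, written=True
r6: callee-saved, written=False

SURVIVE = r4,r6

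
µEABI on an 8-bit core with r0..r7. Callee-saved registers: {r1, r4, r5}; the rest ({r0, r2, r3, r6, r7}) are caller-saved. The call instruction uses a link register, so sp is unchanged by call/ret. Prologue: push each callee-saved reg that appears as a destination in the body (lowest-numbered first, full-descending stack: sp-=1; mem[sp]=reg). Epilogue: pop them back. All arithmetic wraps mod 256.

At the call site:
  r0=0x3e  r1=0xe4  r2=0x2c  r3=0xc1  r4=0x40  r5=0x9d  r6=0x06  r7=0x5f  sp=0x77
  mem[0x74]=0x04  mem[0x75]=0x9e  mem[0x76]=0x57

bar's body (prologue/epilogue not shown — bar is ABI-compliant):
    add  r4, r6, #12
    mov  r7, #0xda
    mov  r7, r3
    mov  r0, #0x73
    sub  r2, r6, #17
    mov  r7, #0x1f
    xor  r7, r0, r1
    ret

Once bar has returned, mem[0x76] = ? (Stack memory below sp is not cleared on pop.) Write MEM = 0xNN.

MEM = 0x40

prologue: push r4 → mem[0x76]=0x40, sp=0x76
body[0] add  r4, r6, #12 → r4=0x12
body[1] mov  r7, #0xda → r7=0xda
body[2] mov  r7, r3 → r7=0xc1
body[3] mov  r0, #0x73 → r0=0x73
body[4] sub  r2, r6, #17 → r2=0xf5
body[5] mov  r7, #0x1f → r7=0x1f
body[6] xor  r7, r0, r1 → r7=0x97
epilogue: pop r4=0x40, sp=0x77
prologue pushed ['r4'] at ['0x76']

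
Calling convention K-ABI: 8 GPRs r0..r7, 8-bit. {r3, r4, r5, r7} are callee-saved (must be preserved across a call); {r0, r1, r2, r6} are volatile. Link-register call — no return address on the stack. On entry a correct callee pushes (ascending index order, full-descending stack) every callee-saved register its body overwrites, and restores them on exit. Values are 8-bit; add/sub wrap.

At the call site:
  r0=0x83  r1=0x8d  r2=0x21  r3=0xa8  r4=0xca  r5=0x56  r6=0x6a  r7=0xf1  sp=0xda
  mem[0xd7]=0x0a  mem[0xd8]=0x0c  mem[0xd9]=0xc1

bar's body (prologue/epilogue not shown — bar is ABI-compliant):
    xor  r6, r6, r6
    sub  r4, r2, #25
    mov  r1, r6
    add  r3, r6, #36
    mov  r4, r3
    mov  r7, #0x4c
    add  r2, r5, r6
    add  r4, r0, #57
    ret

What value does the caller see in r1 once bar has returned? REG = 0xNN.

REG = 0x00

prologue: push r3 → mem[0xd9]=0xa8, sp=0xd9
prologue: push r4 → mem[0xd8]=0xca, sp=0xd8
prologue: push r7 → mem[0xd7]=0xf1, sp=0xd7
body[0] xor  r6, r6, r6 → r6=0x00
body[1] sub  r4, r2, #25 → r4=0x08
body[2] mov  r1, r6 → r1=0x00
body[3] add  r3, r6, #36 → r3=0x24
body[4] mov  r4, r3 → r4=0x24
body[5] mov  r7, #0x4c → r7=0x4c
body[6] add  r2, r5, r6 → r2=0x56
body[7] add  r4, r0, #57 → r4=0xbc
epilogue: pop r7=0xf1, sp=0xd8
epilogue: pop r4=0xca, sp=0xd9
epilogue: pop r3=0xa8, sp=0xda
r1 is caller-saved → body value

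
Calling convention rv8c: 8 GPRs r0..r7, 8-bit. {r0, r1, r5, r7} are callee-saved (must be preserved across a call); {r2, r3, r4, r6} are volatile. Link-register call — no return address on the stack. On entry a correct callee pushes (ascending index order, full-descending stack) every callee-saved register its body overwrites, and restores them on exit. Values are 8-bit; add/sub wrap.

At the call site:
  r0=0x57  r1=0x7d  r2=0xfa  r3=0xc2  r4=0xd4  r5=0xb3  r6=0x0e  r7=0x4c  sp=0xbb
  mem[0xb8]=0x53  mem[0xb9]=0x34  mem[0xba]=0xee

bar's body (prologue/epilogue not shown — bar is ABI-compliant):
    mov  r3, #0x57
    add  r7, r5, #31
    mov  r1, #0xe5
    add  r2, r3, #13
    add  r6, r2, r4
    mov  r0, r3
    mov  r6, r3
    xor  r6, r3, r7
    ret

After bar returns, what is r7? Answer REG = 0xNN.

REG = 0x4c

prologue: push r0 → mem[0xba]=0x57, sp=0xba
prologue: push r1 → mem[0xb9]=0x7d, sp=0xb9
prologue: push r7 → mem[0xb8]=0x4c, sp=0xb8
body[0] mov  r3, #0x57 → r3=0x57
body[1] add  r7, r5, #31 → r7=0xd2
body[2] mov  r1, #0xe5 → r1=0xe5
body[3] add  r2, r3, #13 → r2=0x64
body[4] add  r6, r2, r4 → r6=0x38
body[5] mov  r0, r3 → r0=0x57
body[6] mov  r6, r3 → r6=0x57
body[7] xor  r6, r3, r7 → r6=0x85
epilogue: pop r7=0x4c, sp=0xb9
epilogue: pop r1=0x7d, sp=0xba
epilogue: pop r0=0x57, sp=0xbb
r7 is callee-saved → restored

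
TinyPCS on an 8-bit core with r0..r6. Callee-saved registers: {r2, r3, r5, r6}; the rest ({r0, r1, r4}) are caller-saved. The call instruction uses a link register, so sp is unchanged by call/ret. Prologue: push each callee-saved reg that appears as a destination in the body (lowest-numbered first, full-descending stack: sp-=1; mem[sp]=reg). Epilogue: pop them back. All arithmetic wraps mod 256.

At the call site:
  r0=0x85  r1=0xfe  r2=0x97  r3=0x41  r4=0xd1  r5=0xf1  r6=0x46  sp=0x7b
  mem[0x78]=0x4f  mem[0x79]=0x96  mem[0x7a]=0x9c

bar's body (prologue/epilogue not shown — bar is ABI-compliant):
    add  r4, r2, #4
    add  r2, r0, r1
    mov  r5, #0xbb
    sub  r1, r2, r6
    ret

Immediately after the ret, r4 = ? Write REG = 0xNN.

prologue: push r2 → mem[0x7a]=0x97, sp=0x7a
prologue: push r5 → mem[0x79]=0xf1, sp=0x79
body[0] add  r4, r2, #4 → r4=0x9b
body[1] add  r2, r0, r1 → r2=0x83
body[2] mov  r5, #0xbb → r5=0xbb
body[3] sub  r1, r2, r6 → r1=0x3d
epilogue: pop r5=0xf1, sp=0x7a
epilogue: pop r2=0x97, sp=0x7b
r4 is caller-saved → body value

REG = 0x9b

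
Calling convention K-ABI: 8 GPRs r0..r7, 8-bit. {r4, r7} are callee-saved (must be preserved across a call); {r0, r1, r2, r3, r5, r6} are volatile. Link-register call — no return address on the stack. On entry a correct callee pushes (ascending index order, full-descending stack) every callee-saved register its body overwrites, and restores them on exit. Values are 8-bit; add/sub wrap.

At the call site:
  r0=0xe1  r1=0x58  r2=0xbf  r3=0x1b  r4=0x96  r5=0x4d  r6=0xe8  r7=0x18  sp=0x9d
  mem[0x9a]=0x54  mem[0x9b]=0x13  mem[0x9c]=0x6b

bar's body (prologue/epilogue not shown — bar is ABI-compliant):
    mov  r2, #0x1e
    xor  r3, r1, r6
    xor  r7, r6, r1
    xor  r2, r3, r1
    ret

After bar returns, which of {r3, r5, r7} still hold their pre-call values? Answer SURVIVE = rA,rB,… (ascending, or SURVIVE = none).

SURVIVE = r5,r7

prologue: push r7 → mem[0x9c]=0x18, sp=0x9c
body[0] mov  r2, #0x1e → r2=0x1e
body[1] xor  r3, r1, r6 → r3=0xb0
body[2] xor  r7, r6, r1 → r7=0xb0
body[3] xor  r2, r3, r1 → r2=0xe8
epilogue: pop r7=0x18, sp=0x9d
r3: caller-saved, written=True
r5: caller-saved, written=False
r7: callee-saved, written=True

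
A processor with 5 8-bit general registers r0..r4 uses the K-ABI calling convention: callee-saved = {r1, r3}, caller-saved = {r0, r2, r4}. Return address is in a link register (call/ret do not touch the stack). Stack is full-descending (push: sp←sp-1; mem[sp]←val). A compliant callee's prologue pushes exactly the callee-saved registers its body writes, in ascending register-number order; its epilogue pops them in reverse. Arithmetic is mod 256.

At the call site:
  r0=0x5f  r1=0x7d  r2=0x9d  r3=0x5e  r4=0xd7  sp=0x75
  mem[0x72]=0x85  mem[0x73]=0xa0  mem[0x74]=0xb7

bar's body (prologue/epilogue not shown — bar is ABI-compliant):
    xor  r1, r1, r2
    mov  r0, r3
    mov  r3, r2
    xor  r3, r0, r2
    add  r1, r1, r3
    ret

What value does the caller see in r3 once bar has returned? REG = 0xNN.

REG = 0x5e

prologue: push r1 → mem[0x74]=0x7d, sp=0x74
prologue: push r3 → mem[0x73]=0x5e, sp=0x73
body[0] xor  r1, r1, r2 → r1=0xe0
body[1] mov  r0, r3 → r0=0x5e
body[2] mov  r3, r2 → r3=0x9d
body[3] xor  r3, r0, r2 → r3=0xc3
body[4] add  r1, r1, r3 → r1=0xa3
epilogue: pop r3=0x5e, sp=0x74
epilogue: pop r1=0x7d, sp=0x75
r3 is callee-saved → restored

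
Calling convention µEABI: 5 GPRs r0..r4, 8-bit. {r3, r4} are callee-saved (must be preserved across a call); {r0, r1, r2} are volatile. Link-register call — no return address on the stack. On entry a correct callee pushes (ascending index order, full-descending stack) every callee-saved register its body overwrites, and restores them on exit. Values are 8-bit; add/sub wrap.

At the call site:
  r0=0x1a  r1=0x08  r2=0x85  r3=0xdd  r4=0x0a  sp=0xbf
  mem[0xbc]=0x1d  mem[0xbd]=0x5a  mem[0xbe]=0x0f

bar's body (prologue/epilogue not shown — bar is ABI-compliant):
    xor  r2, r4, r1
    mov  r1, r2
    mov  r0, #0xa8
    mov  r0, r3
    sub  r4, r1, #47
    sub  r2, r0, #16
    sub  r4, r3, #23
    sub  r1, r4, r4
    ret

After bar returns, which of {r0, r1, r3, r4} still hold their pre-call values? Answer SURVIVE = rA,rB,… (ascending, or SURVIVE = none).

SURVIVE = r3,r4

prologue: push r4 → mem[0xbe]=0x0a, sp=0xbe
body[0] xor  r2, r4, r1 → r2=0x02
body[1] mov  r1, r2 → r1=0x02
body[2] mov  r0, #0xa8 → r0=0xa8
body[3] mov  r0, r3 → r0=0xdd
body[4] sub  r4, r1, #47 → r4=0xd3
body[5] sub  r2, r0, #16 → r2=0xcd
body[6] sub  r4, r3, #23 → r4=0xc6
body[7] sub  r1, r4, r4 → r1=0x00
epilogue: pop r4=0x0a, sp=0xbf
r0: caller-saved, written=True
r1: caller-saved, written=True
r3: callee-saved, written=False
r4: callee-saved, written=True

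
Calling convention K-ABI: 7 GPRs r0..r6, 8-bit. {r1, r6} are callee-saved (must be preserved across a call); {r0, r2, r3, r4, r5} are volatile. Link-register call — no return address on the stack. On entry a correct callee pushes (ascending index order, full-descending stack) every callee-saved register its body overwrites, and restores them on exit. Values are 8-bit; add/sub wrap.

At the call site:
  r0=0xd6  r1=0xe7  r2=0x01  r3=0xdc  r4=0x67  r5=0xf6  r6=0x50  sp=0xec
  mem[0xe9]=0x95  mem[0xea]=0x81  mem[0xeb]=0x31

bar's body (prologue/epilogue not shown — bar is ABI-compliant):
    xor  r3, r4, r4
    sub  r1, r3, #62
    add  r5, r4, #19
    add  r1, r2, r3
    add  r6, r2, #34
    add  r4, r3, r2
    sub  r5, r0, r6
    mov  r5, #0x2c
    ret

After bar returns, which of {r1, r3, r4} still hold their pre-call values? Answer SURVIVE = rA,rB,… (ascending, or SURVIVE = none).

prologue: push r1 -> mem[0xeb]=0xe7, sp=0xeb
prologue: push r6 -> mem[0xea]=0x50, sp=0xea
body[0] xor  r3, r4, r4 -> r3=0x00
body[1] sub  r1, r3, #62 -> r1=0xc2
body[2] add  r5, r4, #19 -> r5=0x7a
body[3] add  r1, r2, r3 -> r1=0x01
body[4] add  r6, r2, #34 -> r6=0x23
body[5] add  r4, r3, r2 -> r4=0x01
body[6] sub  r5, r0, r6 -> r5=0xb3
body[7] mov  r5, #0x2c -> r5=0x2c
epilogue: pop r6=0x50, sp=0xeb
epilogue: pop r1=0xe7, sp=0xec
r1: callee-saved, written=True
r3: caller-saved, written=True
r4: caller-saved, written=True

SURVIVE = r1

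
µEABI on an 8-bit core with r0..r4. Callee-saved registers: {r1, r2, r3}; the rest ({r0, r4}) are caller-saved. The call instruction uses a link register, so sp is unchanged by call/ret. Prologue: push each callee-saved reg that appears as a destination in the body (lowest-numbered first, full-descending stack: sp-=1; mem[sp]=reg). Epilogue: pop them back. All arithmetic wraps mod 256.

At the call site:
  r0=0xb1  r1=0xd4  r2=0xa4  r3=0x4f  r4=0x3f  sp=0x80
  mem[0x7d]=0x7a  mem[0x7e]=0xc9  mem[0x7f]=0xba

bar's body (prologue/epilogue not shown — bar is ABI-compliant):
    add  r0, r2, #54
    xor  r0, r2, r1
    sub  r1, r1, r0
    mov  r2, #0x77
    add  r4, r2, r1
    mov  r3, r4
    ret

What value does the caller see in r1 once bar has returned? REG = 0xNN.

REG = 0xd4

prologue: push r1 → mem[0x7f]=0xd4, sp=0x7f
prologue: push r2 → mem[0x7e]=0xa4, sp=0x7e
prologue: push r3 → mem[0x7d]=0x4f, sp=0x7d
body[0] add  r0, r2, #54 → r0=0xda
body[1] xor  r0, r2, r1 → r0=0x70
body[2] sub  r1, r1, r0 → r1=0x64
body[3] mov  r2, #0x77 → r2=0x77
body[4] add  r4, r2, r1 → r4=0xdb
body[5] mov  r3, r4 → r3=0xdb
epilogue: pop r3=0x4f, sp=0x7e
epilogue: pop r2=0xa4, sp=0x7f
epilogue: pop r1=0xd4, sp=0x80
r1 is callee-saved → restored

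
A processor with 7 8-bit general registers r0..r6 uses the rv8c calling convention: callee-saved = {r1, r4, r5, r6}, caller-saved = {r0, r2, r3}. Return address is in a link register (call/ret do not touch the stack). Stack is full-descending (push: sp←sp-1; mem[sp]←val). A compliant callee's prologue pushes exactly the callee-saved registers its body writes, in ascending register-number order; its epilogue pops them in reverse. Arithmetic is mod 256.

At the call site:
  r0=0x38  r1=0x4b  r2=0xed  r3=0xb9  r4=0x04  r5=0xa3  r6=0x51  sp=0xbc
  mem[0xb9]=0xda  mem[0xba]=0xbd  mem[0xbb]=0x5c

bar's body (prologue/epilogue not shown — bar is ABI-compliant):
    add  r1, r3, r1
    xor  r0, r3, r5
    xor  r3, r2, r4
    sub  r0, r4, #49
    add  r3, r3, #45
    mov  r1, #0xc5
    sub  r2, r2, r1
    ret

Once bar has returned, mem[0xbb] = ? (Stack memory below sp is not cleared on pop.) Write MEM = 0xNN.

prologue: push r1 → mem[0xbb]=0x4b, sp=0xbb
body[0] add  r1, r3, r1 → r1=0x04
body[1] xor  r0, r3, r5 → r0=0x1a
body[2] xor  r3, r2, r4 → r3=0xe9
body[3] sub  r0, r4, #49 → r0=0xd3
body[4] add  r3, r3, #45 → r3=0x16
body[5] mov  r1, #0xc5 → r1=0xc5
body[6] sub  r2, r2, r1 → r2=0x28
epilogue: pop r1=0x4b, sp=0xbc
prologue pushed ['r1'] at ['0xbb']

MEM = 0x4b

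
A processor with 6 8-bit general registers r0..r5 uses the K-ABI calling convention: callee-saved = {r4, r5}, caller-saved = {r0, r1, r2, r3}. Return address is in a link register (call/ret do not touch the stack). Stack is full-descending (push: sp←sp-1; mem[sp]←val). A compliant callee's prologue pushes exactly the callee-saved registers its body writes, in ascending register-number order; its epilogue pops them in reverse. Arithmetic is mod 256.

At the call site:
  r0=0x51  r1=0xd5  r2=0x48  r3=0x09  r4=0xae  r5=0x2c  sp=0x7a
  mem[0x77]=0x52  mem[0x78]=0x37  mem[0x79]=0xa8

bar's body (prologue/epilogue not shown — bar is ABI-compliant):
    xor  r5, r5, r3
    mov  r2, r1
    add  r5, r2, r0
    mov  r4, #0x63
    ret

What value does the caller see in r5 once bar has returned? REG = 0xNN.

prologue: push r4 -> mem[0x79]=0xae, sp=0x79
prologue: push r5 -> mem[0x78]=0x2c, sp=0x78
body[0] xor  r5, r5, r3 -> r5=0x25
body[1] mov  r2, r1 -> r2=0xd5
body[2] add  r5, r2, r0 -> r5=0x26
body[3] mov  r4, #0x63 -> r4=0x63
epilogue: pop r5=0x2c, sp=0x79
epilogue: pop r4=0xae, sp=0x7a
r5 is callee-saved -> restored

REG = 0x2c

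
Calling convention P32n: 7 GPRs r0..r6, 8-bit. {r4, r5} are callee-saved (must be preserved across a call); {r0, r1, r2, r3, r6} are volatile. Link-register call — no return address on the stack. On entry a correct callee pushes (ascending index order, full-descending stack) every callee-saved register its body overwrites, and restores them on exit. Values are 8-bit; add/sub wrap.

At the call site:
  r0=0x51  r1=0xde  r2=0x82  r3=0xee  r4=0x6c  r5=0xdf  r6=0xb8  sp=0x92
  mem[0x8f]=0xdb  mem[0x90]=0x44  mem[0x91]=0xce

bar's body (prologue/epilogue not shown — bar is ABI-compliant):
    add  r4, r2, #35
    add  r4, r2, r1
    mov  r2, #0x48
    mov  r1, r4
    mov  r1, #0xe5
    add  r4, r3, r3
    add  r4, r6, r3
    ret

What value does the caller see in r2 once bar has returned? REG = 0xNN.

prologue: push r4 -> mem[0x91]=0x6c, sp=0x91
body[0] add  r4, r2, #35 -> r4=0xa5
body[1] add  r4, r2, r1 -> r4=0x60
body[2] mov  r2, #0x48 -> r2=0x48
body[3] mov  r1, r4 -> r1=0x60
body[4] mov  r1, #0xe5 -> r1=0xe5
body[5] add  r4, r3, r3 -> r4=0xdc
body[6] add  r4, r6, r3 -> r4=0xa6
epilogue: pop r4=0x6c, sp=0x92
r2 is caller-saved -> body value

REG = 0x48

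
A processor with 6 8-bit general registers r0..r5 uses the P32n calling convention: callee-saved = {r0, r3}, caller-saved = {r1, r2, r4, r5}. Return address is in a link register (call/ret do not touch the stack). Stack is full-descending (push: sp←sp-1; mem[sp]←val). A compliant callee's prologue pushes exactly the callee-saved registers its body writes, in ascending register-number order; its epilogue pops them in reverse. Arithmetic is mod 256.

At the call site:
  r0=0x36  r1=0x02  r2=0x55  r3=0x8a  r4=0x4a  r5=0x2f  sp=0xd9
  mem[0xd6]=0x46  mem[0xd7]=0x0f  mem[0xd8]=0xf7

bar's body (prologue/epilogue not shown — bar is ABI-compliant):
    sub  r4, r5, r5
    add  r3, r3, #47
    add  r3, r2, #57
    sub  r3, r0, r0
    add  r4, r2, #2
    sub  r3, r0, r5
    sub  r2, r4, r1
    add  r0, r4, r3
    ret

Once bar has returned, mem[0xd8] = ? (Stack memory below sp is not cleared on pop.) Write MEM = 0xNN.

prologue: push r0 → mem[0xd8]=0x36, sp=0xd8
prologue: push r3 → mem[0xd7]=0x8a, sp=0xd7
body[0] sub  r4, r5, r5 → r4=0x00
body[1] add  r3, r3, #47 → r3=0xb9
body[2] add  r3, r2, #57 → r3=0x8e
body[3] sub  r3, r0, r0 → r3=0x00
body[4] add  r4, r2, #2 → r4=0x57
body[5] sub  r3, r0, r5 → r3=0x07
body[6] sub  r2, r4, r1 → r2=0x55
body[7] add  r0, r4, r3 → r0=0x5e
epilogue: pop r3=0x8a, sp=0xd8
epilogue: pop r0=0x36, sp=0xd9
prologue pushed ['r0', 'r3'] at ['0xd8', '0xd7']

MEM = 0x36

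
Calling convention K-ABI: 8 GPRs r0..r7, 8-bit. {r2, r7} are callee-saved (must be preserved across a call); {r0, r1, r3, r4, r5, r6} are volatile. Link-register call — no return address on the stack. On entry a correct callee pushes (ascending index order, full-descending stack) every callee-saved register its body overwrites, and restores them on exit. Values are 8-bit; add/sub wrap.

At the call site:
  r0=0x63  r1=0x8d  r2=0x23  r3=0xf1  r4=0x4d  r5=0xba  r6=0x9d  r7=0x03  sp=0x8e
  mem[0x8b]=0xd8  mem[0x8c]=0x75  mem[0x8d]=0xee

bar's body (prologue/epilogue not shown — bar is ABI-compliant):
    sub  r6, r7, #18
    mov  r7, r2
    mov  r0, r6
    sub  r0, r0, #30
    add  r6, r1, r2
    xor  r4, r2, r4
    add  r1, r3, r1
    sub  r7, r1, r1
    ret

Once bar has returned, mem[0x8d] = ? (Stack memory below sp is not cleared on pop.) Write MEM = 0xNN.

prologue: push r7 -> mem[0x8d]=0x03, sp=0x8d
body[0] sub  r6, r7, #18 -> r6=0xf1
body[1] mov  r7, r2 -> r7=0x23
body[2] mov  r0, r6 -> r0=0xf1
body[3] sub  r0, r0, #30 -> r0=0xd3
body[4] add  r6, r1, r2 -> r6=0xb0
body[5] xor  r4, r2, r4 -> r4=0x6e
body[6] add  r1, r3, r1 -> r1=0x7e
body[7] sub  r7, r1, r1 -> r7=0x00
epilogue: pop r7=0x03, sp=0x8e
prologue pushed ['r7'] at ['0x8d']

MEM = 0x03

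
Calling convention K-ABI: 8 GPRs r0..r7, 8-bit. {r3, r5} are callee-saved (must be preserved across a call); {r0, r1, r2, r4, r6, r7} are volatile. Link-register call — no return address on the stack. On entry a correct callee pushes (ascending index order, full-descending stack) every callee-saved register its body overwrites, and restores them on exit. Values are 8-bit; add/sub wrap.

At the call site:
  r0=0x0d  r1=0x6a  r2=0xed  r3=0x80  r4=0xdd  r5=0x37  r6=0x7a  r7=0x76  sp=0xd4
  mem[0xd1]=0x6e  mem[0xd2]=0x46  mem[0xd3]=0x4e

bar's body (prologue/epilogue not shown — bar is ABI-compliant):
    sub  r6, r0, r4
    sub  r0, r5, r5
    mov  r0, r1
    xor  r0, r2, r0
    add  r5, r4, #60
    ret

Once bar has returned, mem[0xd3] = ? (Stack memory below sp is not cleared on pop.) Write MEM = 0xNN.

MEM = 0x37

prologue: push r5 → mem[0xd3]=0x37, sp=0xd3
body[0] sub  r6, r0, r4 → r6=0x30
body[1] sub  r0, r5, r5 → r0=0x00
body[2] mov  r0, r1 → r0=0x6a
body[3] xor  r0, r2, r0 → r0=0x87
body[4] add  r5, r4, #60 → r5=0x19
epilogue: pop r5=0x37, sp=0xd4
prologue pushed ['r5'] at ['0xd3']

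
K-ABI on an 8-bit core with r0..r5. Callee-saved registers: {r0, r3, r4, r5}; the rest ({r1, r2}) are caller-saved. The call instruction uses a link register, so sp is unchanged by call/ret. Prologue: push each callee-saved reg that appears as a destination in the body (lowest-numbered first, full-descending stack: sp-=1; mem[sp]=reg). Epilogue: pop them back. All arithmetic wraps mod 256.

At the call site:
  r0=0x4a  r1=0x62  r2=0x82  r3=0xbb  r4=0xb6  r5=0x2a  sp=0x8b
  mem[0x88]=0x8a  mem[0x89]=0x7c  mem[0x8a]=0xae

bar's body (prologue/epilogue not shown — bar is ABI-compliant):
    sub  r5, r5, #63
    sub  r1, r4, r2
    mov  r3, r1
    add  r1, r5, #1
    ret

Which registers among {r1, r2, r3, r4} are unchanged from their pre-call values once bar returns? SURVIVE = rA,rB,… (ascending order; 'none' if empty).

SURVIVE = r2,r3,r4

prologue: push r3 → mem[0x8a]=0xbb, sp=0x8a
prologue: push r5 → mem[0x89]=0x2a, sp=0x89
body[0] sub  r5, r5, #63 → r5=0xeb
body[1] sub  r1, r4, r2 → r1=0x34
body[2] mov  r3, r1 → r3=0x34
body[3] add  r1, r5, #1 → r1=0xec
epilogue: pop r5=0x2a, sp=0x8a
epilogue: pop r3=0xbb, sp=0x8b
r1: caller-saved, written=True
r2: caller-saved, written=False
r3: callee-saved, written=True
r4: callee-saved, written=False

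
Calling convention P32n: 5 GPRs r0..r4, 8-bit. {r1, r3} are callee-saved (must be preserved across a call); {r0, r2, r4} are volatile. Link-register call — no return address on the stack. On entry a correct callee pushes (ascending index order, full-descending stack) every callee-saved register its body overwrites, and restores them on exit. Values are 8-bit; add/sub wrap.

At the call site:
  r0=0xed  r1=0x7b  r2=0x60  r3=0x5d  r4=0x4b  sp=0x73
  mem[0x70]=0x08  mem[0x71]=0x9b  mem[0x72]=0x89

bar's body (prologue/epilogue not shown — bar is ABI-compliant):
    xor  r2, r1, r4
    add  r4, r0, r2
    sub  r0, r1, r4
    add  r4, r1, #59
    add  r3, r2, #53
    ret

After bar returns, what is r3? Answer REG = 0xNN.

REG = 0x5d

prologue: push r3 → mem[0x72]=0x5d, sp=0x72
body[0] xor  r2, r1, r4 → r2=0x30
body[1] add  r4, r0, r2 → r4=0x1d
body[2] sub  r0, r1, r4 → r0=0x5e
body[3] add  r4, r1, #59 → r4=0xb6
body[4] add  r3, r2, #53 → r3=0x65
epilogue: pop r3=0x5d, sp=0x73
r3 is callee-saved → restored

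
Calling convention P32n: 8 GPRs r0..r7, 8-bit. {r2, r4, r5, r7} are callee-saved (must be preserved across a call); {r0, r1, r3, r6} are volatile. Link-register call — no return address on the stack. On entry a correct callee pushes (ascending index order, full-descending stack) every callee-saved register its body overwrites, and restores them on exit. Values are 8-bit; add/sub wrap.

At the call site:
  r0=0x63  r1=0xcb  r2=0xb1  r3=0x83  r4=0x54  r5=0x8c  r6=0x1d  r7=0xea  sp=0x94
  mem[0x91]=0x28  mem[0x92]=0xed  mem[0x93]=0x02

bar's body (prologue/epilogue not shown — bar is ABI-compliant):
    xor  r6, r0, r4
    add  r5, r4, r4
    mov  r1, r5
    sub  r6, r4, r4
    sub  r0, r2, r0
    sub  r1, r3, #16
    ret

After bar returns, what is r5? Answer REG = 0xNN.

prologue: push r5 -> mem[0x93]=0x8c, sp=0x93
body[0] xor  r6, r0, r4 -> r6=0x37
body[1] add  r5, r4, r4 -> r5=0xa8
body[2] mov  r1, r5 -> r1=0xa8
body[3] sub  r6, r4, r4 -> r6=0x00
body[4] sub  r0, r2, r0 -> r0=0x4e
body[5] sub  r1, r3, #16 -> r1=0x73
epilogue: pop r5=0x8c, sp=0x94
r5 is callee-saved -> restored

REG = 0x8c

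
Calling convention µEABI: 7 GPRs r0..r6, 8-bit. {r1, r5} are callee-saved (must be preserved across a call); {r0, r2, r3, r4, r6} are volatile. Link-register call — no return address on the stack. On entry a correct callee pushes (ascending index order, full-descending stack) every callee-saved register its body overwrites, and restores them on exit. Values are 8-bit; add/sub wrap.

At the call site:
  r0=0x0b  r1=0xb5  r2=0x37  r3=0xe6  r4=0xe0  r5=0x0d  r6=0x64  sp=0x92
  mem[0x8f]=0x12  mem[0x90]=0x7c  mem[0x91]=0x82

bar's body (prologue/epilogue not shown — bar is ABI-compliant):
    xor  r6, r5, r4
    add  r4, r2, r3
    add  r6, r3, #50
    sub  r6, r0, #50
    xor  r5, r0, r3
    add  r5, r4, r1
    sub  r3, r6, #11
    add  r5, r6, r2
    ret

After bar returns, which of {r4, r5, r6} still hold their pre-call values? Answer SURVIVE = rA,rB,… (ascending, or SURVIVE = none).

prologue: push r5 -> mem[0x91]=0x0d, sp=0x91
body[0] xor  r6, r5, r4 -> r6=0xed
body[1] add  r4, r2, r3 -> r4=0x1d
body[2] add  r6, r3, #50 -> r6=0x18
body[3] sub  r6, r0, #50 -> r6=0xd9
body[4] xor  r5, r0, r3 -> r5=0xed
body[5] add  r5, r4, r1 -> r5=0xd2
body[6] sub  r3, r6, #11 -> r3=0xce
body[7] add  r5, r6, r2 -> r5=0x10
epilogue: pop r5=0x0d, sp=0x92
r4: caller-saved, written=True
r5: callee-saved, written=True
r6: caller-saved, written=True

SURVIVE = r5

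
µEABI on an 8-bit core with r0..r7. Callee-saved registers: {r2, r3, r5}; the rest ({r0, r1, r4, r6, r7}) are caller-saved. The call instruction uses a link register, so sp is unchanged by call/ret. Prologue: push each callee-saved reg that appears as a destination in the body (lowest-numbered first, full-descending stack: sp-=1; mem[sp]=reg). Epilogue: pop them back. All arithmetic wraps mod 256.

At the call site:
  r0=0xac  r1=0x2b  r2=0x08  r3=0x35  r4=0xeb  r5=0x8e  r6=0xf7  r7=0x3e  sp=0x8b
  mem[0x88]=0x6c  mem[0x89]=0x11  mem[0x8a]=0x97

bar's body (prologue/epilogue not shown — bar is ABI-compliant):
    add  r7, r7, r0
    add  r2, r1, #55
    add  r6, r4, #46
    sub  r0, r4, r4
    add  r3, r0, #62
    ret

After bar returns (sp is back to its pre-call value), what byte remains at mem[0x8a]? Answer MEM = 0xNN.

prologue: push r2 → mem[0x8a]=0x08, sp=0x8a
prologue: push r3 → mem[0x89]=0x35, sp=0x89
body[0] add  r7, r7, r0 → r7=0xea
body[1] add  r2, r1, #55 → r2=0x62
body[2] add  r6, r4, #46 → r6=0x19
body[3] sub  r0, r4, r4 → r0=0x00
body[4] add  r3, r0, #62 → r3=0x3e
epilogue: pop r3=0x35, sp=0x8a
epilogue: pop r2=0x08, sp=0x8b
prologue pushed ['r2', 'r3'] at ['0x8a', '0x89']

MEM = 0x08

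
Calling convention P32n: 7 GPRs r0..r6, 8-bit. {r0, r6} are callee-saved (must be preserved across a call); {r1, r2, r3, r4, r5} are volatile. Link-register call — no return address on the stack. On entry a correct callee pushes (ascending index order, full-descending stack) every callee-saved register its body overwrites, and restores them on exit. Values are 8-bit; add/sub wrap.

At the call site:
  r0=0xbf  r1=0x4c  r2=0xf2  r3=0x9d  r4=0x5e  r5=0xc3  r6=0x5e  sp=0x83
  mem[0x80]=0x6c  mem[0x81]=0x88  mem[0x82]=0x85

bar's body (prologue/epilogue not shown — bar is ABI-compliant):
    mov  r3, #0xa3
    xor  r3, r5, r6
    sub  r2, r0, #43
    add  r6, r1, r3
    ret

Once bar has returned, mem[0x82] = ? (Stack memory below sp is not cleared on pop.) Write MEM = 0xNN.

prologue: push r6 → mem[0x82]=0x5e, sp=0x82
body[0] mov  r3, #0xa3 → r3=0xa3
body[1] xor  r3, r5, r6 → r3=0x9d
body[2] sub  r2, r0, #43 → r2=0x94
body[3] add  r6, r1, r3 → r6=0xe9
epilogue: pop r6=0x5e, sp=0x83
prologue pushed ['r6'] at ['0x82']

MEM = 0x5e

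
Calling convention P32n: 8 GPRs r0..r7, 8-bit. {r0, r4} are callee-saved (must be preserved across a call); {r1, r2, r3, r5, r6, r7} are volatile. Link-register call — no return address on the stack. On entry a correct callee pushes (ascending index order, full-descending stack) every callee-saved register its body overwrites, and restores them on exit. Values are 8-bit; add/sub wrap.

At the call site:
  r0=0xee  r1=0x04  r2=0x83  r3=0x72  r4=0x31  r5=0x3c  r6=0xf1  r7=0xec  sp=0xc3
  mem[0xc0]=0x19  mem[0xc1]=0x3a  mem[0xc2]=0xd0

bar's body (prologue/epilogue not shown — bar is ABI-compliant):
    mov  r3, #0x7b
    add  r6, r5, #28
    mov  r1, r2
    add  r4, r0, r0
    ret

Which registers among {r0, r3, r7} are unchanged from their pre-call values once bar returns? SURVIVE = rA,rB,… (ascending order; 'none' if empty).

SURVIVE = r0,r7

prologue: push r4 -> mem[0xc2]=0x31, sp=0xc2
body[0] mov  r3, #0x7b -> r3=0x7b
body[1] add  r6, r5, #28 -> r6=0x58
body[2] mov  r1, r2 -> r1=0x83
body[3] add  r4, r0, r0 -> r4=0xdc
epilogue: pop r4=0x31, sp=0xc3
r0: callee-saved, written=False
r3: caller-saved, written=True
r7: caller-saved, written=False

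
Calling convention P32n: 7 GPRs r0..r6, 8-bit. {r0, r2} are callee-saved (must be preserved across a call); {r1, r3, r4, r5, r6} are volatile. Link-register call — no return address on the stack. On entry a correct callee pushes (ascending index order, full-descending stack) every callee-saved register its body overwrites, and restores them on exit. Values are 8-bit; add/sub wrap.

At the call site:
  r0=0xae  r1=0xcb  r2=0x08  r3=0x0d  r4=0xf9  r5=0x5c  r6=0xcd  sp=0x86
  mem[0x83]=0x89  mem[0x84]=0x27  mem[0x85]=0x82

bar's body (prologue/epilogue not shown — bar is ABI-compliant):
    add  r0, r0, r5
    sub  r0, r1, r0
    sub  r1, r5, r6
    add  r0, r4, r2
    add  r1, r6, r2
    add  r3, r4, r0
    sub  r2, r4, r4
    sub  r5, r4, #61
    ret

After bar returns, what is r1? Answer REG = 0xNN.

REG = 0xd5

prologue: push r0 → mem[0x85]=0xae, sp=0x85
prologue: push r2 → mem[0x84]=0x08, sp=0x84
body[0] add  r0, r0, r5 → r0=0x0a
body[1] sub  r0, r1, r0 → r0=0xc1
body[2] sub  r1, r5, r6 → r1=0x8f
body[3] add  r0, r4, r2 → r0=0x01
body[4] add  r1, r6, r2 → r1=0xd5
body[5] add  r3, r4, r0 → r3=0xfa
body[6] sub  r2, r4, r4 → r2=0x00
body[7] sub  r5, r4, #61 → r5=0xbc
epilogue: pop r2=0x08, sp=0x85
epilogue: pop r0=0xae, sp=0x86
r1 is caller-saved → body value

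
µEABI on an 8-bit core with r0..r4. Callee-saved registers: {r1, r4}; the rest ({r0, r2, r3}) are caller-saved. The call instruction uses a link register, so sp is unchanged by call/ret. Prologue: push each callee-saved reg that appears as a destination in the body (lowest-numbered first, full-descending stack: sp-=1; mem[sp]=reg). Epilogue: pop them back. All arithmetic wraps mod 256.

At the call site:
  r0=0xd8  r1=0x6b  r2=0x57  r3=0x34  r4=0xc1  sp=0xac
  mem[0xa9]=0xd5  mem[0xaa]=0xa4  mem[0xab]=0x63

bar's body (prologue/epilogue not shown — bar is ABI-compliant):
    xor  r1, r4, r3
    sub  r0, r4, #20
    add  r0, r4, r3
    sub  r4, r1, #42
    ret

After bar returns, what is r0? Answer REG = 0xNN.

REG = 0xf5

prologue: push r1 → mem[0xab]=0x6b, sp=0xab
prologue: push r4 → mem[0xaa]=0xc1, sp=0xaa
body[0] xor  r1, r4, r3 → r1=0xf5
body[1] sub  r0, r4, #20 → r0=0xad
body[2] add  r0, r4, r3 → r0=0xf5
body[3] sub  r4, r1, #42 → r4=0xcb
epilogue: pop r4=0xc1, sp=0xab
epilogue: pop r1=0x6b, sp=0xac
r0 is caller-saved → body value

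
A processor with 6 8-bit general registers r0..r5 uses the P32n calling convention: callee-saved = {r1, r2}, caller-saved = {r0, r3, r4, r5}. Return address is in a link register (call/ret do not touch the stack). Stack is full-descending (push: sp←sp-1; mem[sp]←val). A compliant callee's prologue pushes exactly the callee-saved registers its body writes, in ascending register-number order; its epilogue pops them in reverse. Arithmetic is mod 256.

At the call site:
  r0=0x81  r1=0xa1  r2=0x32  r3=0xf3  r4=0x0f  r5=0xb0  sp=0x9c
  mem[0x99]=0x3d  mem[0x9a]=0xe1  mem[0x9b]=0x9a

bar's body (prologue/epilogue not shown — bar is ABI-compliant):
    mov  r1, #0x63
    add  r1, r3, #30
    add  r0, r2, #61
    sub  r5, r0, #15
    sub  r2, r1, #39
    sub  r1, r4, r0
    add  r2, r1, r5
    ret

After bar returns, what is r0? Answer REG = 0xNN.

REG = 0x6f

prologue: push r1 -> mem[0x9b]=0xa1, sp=0x9b
prologue: push r2 -> mem[0x9a]=0x32, sp=0x9a
body[0] mov  r1, #0x63 -> r1=0x63
body[1] add  r1, r3, #30 -> r1=0x11
body[2] add  r0, r2, #61 -> r0=0x6f
body[3] sub  r5, r0, #15 -> r5=0x60
body[4] sub  r2, r1, #39 -> r2=0xea
body[5] sub  r1, r4, r0 -> r1=0xa0
body[6] add  r2, r1, r5 -> r2=0x00
epilogue: pop r2=0x32, sp=0x9b
epilogue: pop r1=0xa1, sp=0x9c
r0 is caller-saved -> body value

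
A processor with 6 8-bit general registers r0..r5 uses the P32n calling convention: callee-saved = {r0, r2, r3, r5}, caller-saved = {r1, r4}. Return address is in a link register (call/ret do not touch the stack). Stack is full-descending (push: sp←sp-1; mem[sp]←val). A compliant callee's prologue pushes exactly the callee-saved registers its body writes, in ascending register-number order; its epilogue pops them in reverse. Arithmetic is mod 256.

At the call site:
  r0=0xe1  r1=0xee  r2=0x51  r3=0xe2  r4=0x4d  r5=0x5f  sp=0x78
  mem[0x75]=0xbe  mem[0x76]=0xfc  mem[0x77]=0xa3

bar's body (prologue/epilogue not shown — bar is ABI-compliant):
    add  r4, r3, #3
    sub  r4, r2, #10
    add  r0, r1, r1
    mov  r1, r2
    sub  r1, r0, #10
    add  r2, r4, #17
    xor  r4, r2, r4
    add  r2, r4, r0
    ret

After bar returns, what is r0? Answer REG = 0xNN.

prologue: push r0 → mem[0x77]=0xe1, sp=0x77
prologue: push r2 → mem[0x76]=0x51, sp=0x76
body[0] add  r4, r3, #3 → r4=0xe5
body[1] sub  r4, r2, #10 → r4=0x47
body[2] add  r0, r1, r1 → r0=0xdc
body[3] mov  r1, r2 → r1=0x51
body[4] sub  r1, r0, #10 → r1=0xd2
body[5] add  r2, r4, #17 → r2=0x58
body[6] xor  r4, r2, r4 → r4=0x1f
body[7] add  r2, r4, r0 → r2=0xfb
epilogue: pop r2=0x51, sp=0x77
epilogue: pop r0=0xe1, sp=0x78
r0 is callee-saved → restored

REG = 0xe1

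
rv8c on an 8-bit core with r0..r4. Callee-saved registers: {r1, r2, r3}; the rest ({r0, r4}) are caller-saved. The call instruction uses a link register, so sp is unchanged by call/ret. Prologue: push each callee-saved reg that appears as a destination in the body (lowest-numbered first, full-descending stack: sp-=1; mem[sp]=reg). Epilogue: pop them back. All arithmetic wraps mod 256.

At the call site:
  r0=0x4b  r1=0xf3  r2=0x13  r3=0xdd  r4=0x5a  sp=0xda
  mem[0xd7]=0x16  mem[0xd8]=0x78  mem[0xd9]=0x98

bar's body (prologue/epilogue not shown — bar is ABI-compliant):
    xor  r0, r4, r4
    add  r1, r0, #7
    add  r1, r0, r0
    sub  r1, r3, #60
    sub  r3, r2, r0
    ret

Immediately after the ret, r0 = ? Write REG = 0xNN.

prologue: push r1 -> mem[0xd9]=0xf3, sp=0xd9
prologue: push r3 -> mem[0xd8]=0xdd, sp=0xd8
body[0] xor  r0, r4, r4 -> r0=0x00
body[1] add  r1, r0, #7 -> r1=0x07
body[2] add  r1, r0, r0 -> r1=0x00
body[3] sub  r1, r3, #60 -> r1=0xa1
body[4] sub  r3, r2, r0 -> r3=0x13
epilogue: pop r3=0xdd, sp=0xd9
epilogue: pop r1=0xf3, sp=0xda
r0 is caller-saved -> body value

REG = 0x00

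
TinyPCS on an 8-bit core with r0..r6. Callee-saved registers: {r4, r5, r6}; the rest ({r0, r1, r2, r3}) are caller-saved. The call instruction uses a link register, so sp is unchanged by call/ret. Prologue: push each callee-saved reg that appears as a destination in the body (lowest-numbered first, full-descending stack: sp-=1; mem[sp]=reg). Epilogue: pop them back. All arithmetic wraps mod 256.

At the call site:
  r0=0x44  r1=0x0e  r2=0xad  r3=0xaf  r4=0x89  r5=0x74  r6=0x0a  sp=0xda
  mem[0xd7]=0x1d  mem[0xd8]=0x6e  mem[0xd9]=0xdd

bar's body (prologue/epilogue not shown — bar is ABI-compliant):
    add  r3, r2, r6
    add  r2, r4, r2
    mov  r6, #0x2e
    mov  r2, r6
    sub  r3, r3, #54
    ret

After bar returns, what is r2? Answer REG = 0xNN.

REG = 0x2e

prologue: push r6 → mem[0xd9]=0x0a, sp=0xd9
body[0] add  r3, r2, r6 → r3=0xb7
body[1] add  r2, r4, r2 → r2=0x36
body[2] mov  r6, #0x2e → r6=0x2e
body[3] mov  r2, r6 → r2=0x2e
body[4] sub  r3, r3, #54 → r3=0x81
epilogue: pop r6=0x0a, sp=0xda
r2 is caller-saved → body value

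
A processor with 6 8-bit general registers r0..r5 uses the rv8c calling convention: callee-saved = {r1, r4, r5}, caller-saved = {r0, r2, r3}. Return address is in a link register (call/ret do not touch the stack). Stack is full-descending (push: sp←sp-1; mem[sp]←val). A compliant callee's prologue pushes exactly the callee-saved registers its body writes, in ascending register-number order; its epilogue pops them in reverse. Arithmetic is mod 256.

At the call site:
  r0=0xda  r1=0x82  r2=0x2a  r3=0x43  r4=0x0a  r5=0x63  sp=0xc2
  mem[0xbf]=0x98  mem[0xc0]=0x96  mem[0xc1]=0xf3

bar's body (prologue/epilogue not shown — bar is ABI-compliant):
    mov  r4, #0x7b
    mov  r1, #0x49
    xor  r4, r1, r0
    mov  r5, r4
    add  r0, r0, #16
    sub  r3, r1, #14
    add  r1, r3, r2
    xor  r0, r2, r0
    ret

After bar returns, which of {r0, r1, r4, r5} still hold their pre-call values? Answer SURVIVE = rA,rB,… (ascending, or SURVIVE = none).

prologue: push r1 -> mem[0xc1]=0x82, sp=0xc1
prologue: push r4 -> mem[0xc0]=0x0a, sp=0xc0
prologue: push r5 -> mem[0xbf]=0x63, sp=0xbf
body[0] mov  r4, #0x7b -> r4=0x7b
body[1] mov  r1, #0x49 -> r1=0x49
body[2] xor  r4, r1, r0 -> r4=0x93
body[3] mov  r5, r4 -> r5=0x93
body[4] add  r0, r0, #16 -> r0=0xea
body[5] sub  r3, r1, #14 -> r3=0x3b
body[6] add  r1, r3, r2 -> r1=0x65
body[7] xor  r0, r2, r0 -> r0=0xc0
epilogue: pop r5=0x63, sp=0xc0
epilogue: pop r4=0x0a, sp=0xc1
epilogue: pop r1=0x82, sp=0xc2
r0: caller-saved, written=True
r1: callee-saved, written=True
r4: callee-saved, written=True
r5: callee-saved, written=True

SURVIVE = r1,r4,r5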